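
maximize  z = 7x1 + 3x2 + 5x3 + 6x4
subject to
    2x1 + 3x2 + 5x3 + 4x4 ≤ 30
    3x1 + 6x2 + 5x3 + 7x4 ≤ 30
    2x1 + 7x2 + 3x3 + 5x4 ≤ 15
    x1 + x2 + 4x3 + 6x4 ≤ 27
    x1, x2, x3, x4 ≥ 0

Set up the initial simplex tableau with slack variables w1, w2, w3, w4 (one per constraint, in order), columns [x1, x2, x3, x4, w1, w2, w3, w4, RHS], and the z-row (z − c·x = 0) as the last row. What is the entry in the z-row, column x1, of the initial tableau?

The z-row carries the negated objective coefficients: the x1 entry is -7.

-7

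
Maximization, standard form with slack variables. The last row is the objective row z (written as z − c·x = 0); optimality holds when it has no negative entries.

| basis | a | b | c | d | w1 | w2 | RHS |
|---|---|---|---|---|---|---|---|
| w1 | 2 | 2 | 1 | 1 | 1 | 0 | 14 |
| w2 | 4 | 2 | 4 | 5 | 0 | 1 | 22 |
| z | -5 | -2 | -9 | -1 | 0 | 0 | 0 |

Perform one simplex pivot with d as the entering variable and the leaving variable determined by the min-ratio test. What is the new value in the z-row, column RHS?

22/5

Ratio test on column d — row 1: 14/1 = 14; row 2: 22/5 = 22/5. Minimum is 22/5 at row 2 (w2 leaves); pivot element 5.
Divide row 2 by 5; eliminate column d from the other rows.
z-row update in column RHS: 0 − (-1)·(22/5) = 22/5.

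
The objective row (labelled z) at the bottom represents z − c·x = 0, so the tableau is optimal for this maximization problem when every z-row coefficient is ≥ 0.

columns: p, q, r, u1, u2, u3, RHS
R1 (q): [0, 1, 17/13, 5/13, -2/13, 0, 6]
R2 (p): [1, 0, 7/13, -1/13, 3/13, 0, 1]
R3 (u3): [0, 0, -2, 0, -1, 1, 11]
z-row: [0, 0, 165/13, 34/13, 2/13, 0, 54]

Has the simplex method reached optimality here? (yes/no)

Every z-row coefficient is ≥ 0, so the tableau is optimal.

yes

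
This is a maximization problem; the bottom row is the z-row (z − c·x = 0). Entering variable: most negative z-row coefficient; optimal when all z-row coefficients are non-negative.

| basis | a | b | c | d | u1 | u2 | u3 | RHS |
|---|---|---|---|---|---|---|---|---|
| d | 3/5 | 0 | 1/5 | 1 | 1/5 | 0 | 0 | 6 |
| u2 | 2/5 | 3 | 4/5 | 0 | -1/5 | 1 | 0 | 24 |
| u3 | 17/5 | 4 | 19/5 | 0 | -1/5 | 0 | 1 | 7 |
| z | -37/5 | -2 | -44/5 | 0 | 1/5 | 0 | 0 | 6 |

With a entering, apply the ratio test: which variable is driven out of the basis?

Column a entries and ratios — d: 6/(3/5) = 10; u2: 24/(2/5) = 60; u3: 7/(17/5) = 35/17.
Smallest ratio is 35/17 in the row of u3, so u3 leaves.

u3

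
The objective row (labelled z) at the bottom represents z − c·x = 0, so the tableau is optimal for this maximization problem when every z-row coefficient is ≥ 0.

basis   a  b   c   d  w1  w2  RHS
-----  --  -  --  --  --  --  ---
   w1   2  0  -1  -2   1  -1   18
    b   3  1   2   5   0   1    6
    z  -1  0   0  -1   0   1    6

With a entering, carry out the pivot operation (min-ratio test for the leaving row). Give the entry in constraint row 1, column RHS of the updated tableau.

14

Ratio test on column a — row 1: 18/2 = 9; row 2: 6/3 = 2. Minimum is 2 at row 2 (b leaves); pivot element 3.
Divide row 2 by 3; eliminate column a from the other rows.
Row 1 update in column RHS: 18 − 2·2 = 14.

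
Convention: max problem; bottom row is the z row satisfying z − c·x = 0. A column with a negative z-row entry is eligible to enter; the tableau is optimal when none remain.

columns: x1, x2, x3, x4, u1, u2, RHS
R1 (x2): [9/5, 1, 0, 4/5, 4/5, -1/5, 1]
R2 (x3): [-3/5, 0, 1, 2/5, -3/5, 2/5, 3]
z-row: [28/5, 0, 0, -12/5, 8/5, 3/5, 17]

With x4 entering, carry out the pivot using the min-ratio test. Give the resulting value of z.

20

Ratio test on column x4 — row 1: 1/(4/5) = 5/4; row 2: 3/(2/5) = 15/2. Minimum is 5/4 at row 1 (x2 leaves); pivot element 4/5.
Pivot on row 1; the z-row RHS becomes 17 − (-12/5)·(5/4) = 20.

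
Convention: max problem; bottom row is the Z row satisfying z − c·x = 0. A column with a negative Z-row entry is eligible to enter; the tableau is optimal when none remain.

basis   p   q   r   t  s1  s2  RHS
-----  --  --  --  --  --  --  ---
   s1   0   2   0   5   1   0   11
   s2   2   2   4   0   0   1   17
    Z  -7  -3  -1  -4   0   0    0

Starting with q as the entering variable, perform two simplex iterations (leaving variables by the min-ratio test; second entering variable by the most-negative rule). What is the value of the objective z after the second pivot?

75/2

Ratio test on column q — row 1: 11/2 = 11/2; row 2: 17/2 = 17/2. Minimum is 11/2 at row 1 (s1 leaves); pivot element 2.
Pivot on row 1; the Z-row RHS becomes 0 − (-3)·(11/2) = 33/2.
Next entering variable (most negative Z-row entry -7): p.
Ratio test on column p — row 1: entry 0 ≤ 0; row 2: 6/2 = 3. Minimum is 3 at row 2 (s2 leaves); pivot element 2.
After the second pivot the Z-row RHS is 33/2 − (-7)·3 = 75/2.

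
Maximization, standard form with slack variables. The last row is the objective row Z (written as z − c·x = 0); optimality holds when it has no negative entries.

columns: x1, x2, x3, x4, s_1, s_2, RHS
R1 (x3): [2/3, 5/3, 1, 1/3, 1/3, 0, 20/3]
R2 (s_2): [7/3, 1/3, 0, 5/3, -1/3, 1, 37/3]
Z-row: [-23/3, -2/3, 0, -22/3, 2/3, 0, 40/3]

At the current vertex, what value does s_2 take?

s_2 is basic (row 2); its value is the RHS of that row, 37/3.

37/3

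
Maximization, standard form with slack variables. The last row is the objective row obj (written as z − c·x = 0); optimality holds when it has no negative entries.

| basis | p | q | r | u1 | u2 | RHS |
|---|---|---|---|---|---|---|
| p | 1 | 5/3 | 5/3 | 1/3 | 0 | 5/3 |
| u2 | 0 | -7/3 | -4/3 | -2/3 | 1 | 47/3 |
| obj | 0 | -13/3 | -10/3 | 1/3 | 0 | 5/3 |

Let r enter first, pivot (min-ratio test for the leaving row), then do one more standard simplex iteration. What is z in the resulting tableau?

Ratio test on column r — row 1: (5/3)/(5/3) = 1; row 2: entry -4/3 ≤ 0. Minimum is 1 at row 1 (p leaves); pivot element 5/3.
Pivot on row 1; the obj-row RHS becomes 5/3 − (-10/3)·1 = 5.
Next entering variable (most negative obj-row entry -1): q.
Ratio test on column q — row 1: 1/1 = 1; row 2: entry -1 ≤ 0. Minimum is 1 at row 1 (r leaves); pivot element 1.
After the second pivot the obj-row RHS is 5 − (-1)·1 = 6.

6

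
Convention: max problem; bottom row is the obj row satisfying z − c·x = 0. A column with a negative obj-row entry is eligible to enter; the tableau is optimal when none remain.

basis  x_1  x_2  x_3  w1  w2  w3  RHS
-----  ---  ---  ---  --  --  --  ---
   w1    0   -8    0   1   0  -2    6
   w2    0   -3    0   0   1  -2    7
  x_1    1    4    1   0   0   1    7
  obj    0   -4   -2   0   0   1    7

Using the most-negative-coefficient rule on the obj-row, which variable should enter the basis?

x_2

Negative obj-row entries: x_2: -4, x_3: -2.
The most negative is -4 in column x_2, so x_2 enters.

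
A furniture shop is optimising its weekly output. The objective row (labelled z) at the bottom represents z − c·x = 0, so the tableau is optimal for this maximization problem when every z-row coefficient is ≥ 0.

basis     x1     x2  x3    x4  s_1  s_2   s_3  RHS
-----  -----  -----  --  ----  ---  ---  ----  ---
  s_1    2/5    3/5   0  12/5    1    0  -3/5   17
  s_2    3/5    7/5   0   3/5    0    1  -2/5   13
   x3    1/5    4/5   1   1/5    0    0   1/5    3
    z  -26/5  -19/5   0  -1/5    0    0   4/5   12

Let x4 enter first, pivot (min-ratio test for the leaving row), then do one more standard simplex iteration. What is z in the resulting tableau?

125/2

Ratio test on column x4 — row 1: 17/(12/5) = 85/12; row 2: 13/(3/5) = 65/3; row 3: 3/(1/5) = 15. Minimum is 85/12 at row 1 (s_1 leaves); pivot element 12/5.
Pivot on row 1; the z-row RHS becomes 12 − (-1/5)·(85/12) = 161/12.
Next entering variable (most negative z-row entry -31/6): x1.
Ratio test on column x1 — row 1: (85/12)/(1/6) = 85/2; row 2: (35/4)/(1/2) = 35/2; row 3: (19/12)/(1/6) = 19/2. Minimum is 19/2 at row 3 (x3 leaves); pivot element 1/6.
After the second pivot the z-row RHS is 161/12 − (-31/6)·(19/2) = 125/2.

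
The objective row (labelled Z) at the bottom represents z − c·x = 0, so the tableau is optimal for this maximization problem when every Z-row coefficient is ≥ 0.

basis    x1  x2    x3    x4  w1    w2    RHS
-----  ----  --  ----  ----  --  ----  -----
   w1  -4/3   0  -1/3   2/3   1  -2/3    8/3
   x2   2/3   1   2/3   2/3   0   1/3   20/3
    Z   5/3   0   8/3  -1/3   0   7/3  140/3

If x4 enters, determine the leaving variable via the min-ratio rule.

Column x4 entries and ratios — w1: (8/3)/(2/3) = 4; x2: (20/3)/(2/3) = 10.
Smallest ratio is 4 in the row of w1, so w1 leaves.

w1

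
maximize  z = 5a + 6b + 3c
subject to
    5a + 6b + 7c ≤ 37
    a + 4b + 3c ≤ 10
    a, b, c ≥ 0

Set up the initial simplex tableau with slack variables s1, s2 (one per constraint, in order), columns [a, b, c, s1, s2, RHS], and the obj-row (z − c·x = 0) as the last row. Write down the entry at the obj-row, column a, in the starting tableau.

-5

The obj-row carries the negated objective coefficients: the a entry is -5.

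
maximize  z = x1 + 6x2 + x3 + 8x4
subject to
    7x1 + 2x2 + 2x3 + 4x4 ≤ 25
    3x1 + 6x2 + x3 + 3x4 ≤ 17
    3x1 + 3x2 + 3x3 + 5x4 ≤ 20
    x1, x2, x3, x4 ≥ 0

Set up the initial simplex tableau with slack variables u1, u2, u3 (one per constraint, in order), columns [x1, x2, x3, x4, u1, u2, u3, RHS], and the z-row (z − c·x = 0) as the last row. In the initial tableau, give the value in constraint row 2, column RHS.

The RHS of constraint 2 is b_2 = 17.

17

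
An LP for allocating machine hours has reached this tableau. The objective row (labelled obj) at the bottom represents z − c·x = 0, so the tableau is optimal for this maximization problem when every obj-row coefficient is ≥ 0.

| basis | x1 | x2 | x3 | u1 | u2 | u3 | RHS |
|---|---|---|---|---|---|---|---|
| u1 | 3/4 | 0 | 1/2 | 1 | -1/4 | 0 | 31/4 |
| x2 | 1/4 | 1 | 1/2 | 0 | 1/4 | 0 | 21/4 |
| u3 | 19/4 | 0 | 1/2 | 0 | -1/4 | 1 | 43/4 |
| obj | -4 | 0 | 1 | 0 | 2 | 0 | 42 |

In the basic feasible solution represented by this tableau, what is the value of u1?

u1 is basic (row 1); its value is the RHS of that row, 31/4.

31/4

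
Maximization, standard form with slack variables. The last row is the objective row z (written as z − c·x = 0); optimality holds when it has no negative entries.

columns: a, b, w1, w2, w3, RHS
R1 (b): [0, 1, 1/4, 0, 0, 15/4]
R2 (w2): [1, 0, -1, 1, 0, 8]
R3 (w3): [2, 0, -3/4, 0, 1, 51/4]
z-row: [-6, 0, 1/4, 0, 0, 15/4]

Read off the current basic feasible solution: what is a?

0

a is not in the basis, so in the current basic feasible solution a = 0.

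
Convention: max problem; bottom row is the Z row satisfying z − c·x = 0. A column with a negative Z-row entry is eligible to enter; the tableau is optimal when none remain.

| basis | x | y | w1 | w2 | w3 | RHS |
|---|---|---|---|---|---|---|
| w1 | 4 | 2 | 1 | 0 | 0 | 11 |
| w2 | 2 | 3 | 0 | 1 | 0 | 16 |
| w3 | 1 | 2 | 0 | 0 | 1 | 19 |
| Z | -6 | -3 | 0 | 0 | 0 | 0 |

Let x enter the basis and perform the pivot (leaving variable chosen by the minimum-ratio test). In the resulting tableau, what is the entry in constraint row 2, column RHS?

21/2

Ratio test on column x — row 1: 11/4 = 11/4; row 2: 16/2 = 8; row 3: 19/1 = 19. Minimum is 11/4 at row 1 (w1 leaves); pivot element 4.
Divide row 1 by 4; eliminate column x from the other rows.
Row 2 update in column RHS: 16 − 2·(11/4) = 21/2.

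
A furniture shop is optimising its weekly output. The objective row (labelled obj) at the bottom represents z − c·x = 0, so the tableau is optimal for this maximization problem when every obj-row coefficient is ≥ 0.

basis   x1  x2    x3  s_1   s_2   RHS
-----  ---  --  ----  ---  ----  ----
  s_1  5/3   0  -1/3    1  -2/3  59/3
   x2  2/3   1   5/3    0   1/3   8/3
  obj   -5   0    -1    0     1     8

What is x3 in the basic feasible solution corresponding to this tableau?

x3 is not in the basis, so in the current basic feasible solution x3 = 0.

0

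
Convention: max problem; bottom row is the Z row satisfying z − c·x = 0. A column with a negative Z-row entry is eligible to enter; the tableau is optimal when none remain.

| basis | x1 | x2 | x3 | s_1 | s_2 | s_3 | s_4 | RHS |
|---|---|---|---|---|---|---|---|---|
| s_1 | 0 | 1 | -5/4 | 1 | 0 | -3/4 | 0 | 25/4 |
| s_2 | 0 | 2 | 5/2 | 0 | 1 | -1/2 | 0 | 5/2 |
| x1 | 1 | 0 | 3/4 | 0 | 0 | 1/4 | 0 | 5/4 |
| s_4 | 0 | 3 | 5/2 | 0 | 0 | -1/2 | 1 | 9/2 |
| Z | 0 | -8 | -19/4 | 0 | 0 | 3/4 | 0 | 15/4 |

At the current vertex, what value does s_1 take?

s_1 is basic (row 1); its value is the RHS of that row, 25/4.

25/4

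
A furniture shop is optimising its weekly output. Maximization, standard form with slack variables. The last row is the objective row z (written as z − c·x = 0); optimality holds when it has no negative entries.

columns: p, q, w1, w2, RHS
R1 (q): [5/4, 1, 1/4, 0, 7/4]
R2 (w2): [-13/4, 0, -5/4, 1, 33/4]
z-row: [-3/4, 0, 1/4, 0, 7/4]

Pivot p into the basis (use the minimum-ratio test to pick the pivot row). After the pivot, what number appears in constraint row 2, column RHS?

Ratio test on column p — row 1: (7/4)/(5/4) = 7/5; row 2: entry -13/4 ≤ 0. Minimum is 7/5 at row 1 (q leaves); pivot element 5/4.
Divide row 1 by 5/4; eliminate column p from the other rows.
Row 2 update in column RHS: 33/4 − (-13/4)·(7/5) = 64/5.

64/5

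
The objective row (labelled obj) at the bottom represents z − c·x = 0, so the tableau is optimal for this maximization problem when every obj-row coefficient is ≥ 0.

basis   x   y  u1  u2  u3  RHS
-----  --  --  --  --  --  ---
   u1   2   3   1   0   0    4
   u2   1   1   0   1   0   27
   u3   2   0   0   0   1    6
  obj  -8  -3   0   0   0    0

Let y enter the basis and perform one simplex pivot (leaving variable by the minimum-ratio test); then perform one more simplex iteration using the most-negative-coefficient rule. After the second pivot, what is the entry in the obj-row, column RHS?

16

Ratio test on column y — row 1: 4/3 = 4/3; row 2: 27/1 = 27; row 3: entry 0 ≤ 0. Minimum is 4/3 at row 1 (u1 leaves); pivot element 3.
Divide row 1 by 3; eliminate column y from the other rows.
Second iteration: most negative obj-row entry is -6 in column x, so x enters.
Ratio test on column x — row 1: (4/3)/(2/3) = 2; row 2: (77/3)/(1/3) = 77; row 3: 6/2 = 3. Minimum is 2 at row 1 (y leaves); pivot element 2/3.
Divide row 1 by 2/3; eliminate column x from the other rows.
After both pivots, the entry at the obj-row, column RHS is 16.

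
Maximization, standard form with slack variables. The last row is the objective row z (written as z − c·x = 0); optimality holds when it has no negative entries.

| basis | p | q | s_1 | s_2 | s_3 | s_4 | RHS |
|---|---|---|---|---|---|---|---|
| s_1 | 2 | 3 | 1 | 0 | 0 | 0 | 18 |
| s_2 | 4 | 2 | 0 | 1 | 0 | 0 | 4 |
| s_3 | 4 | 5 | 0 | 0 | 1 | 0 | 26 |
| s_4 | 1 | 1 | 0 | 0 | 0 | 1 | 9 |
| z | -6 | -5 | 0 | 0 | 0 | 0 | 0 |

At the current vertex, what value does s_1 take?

18

s_1 is basic (row 1); its value is the RHS of that row, 18.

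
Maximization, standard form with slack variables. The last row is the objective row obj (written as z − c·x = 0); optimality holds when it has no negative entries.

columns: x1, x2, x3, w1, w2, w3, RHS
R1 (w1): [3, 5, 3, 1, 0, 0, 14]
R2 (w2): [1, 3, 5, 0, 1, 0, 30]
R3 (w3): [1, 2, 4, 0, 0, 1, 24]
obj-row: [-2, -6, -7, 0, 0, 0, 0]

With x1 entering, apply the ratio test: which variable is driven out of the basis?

w1

Column x1 entries and ratios — w1: 14/3 = 14/3; w2: 30/1 = 30; w3: 24/1 = 24.
Smallest ratio is 14/3 in the row of w1, so w1 leaves.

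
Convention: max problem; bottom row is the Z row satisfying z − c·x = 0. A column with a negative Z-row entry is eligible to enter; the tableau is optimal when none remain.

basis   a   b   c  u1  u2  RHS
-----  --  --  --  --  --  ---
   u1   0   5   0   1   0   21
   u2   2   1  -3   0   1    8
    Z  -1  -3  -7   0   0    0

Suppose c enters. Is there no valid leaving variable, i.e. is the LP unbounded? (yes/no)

Every constraint-row entry in column c is ≤ 0, so increasing c is unbounded.

yes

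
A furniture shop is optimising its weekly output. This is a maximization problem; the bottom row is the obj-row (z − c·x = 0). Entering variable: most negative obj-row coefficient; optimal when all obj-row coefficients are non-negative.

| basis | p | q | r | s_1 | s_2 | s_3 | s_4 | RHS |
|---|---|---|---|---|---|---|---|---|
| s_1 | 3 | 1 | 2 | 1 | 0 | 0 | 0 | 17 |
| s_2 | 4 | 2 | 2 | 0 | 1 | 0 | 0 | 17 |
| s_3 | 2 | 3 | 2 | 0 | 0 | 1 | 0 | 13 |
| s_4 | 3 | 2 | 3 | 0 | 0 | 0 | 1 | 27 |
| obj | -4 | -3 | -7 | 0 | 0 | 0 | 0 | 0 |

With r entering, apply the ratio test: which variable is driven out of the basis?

Column r entries and ratios — s_1: 17/2 = 17/2; s_2: 17/2 = 17/2; s_3: 13/2 = 13/2; s_4: 27/3 = 9.
Smallest ratio is 13/2 in the row of s_3, so s_3 leaves.

s_3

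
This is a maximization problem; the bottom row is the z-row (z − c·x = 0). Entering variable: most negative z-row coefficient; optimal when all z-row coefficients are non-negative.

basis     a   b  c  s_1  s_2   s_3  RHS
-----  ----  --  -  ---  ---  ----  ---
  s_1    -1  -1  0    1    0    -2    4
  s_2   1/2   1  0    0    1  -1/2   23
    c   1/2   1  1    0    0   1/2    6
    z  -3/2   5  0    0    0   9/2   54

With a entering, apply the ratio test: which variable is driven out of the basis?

Column a entries and ratios — s_1: -1 ≤ 0, skip; s_2: 23/(1/2) = 46; c: 6/(1/2) = 12.
Smallest ratio is 12 in the row of c, so c leaves.

c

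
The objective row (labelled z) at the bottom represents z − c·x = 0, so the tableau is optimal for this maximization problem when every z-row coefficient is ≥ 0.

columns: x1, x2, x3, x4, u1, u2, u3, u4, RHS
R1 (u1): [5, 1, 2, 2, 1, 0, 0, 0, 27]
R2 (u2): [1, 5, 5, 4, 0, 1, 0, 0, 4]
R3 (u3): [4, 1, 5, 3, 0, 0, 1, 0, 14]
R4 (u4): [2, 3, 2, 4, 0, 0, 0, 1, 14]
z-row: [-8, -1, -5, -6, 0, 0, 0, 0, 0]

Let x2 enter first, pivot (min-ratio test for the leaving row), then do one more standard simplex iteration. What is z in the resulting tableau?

530/19

Ratio test on column x2 — row 1: 27/1 = 27; row 2: 4/5 = 4/5; row 3: 14/1 = 14; row 4: 14/3 = 14/3. Minimum is 4/5 at row 2 (u2 leaves); pivot element 5.
Pivot on row 2; the z-row RHS becomes 0 − (-1)·(4/5) = 4/5.
Next entering variable (most negative z-row entry -39/5): x1.
Ratio test on column x1 — row 1: (131/5)/(24/5) = 131/24; row 2: (4/5)/(1/5) = 4; row 3: (66/5)/(19/5) = 66/19; row 4: (58/5)/(7/5) = 58/7. Minimum is 66/19 at row 3 (u3 leaves); pivot element 19/5.
After the second pivot the z-row RHS is 4/5 − (-39/5)·(66/19) = 530/19.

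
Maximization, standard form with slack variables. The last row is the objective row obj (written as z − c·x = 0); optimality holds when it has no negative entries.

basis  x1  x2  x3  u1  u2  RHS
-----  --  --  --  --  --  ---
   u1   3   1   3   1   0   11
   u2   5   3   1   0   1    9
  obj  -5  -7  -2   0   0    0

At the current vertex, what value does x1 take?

0

x1 is not in the basis, so in the current basic feasible solution x1 = 0.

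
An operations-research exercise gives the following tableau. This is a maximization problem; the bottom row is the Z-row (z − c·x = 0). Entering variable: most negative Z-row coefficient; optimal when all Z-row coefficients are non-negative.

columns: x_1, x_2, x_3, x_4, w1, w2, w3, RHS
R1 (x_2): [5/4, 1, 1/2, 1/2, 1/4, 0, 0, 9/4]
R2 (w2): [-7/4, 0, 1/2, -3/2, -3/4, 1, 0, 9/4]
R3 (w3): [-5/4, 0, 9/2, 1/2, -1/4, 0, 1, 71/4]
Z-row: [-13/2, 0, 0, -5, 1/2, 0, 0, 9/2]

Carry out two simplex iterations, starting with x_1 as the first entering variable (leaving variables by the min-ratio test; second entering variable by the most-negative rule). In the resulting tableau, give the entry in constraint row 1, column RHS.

9/2

Ratio test on column x_1 — row 1: (9/4)/(5/4) = 9/5; row 2: entry -7/4 ≤ 0; row 3: entry -5/4 ≤ 0. Minimum is 9/5 at row 1 (x_2 leaves); pivot element 5/4.
Divide row 1 by 5/4; eliminate column x_1 from the other rows.
Second iteration: most negative Z-row entry is -12/5 in column x_4, so x_4 enters.
Ratio test on column x_4 — row 1: (9/5)/(2/5) = 9/2; row 2: entry -4/5 ≤ 0; row 3: 20/1 = 20. Minimum is 9/2 at row 1 (x_1 leaves); pivot element 2/5.
Divide row 1 by 2/5; eliminate column x_4 from the other rows.
After both pivots, the entry at constraint row 1, column RHS is 9/2.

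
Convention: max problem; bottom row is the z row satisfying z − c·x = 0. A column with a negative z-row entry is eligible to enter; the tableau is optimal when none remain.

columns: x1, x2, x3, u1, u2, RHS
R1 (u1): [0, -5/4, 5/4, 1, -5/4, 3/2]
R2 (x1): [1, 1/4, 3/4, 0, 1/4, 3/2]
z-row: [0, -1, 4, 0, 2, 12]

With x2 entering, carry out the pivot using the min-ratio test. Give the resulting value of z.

18

Ratio test on column x2 — row 1: entry -5/4 ≤ 0; row 2: (3/2)/(1/4) = 6. Minimum is 6 at row 2 (x1 leaves); pivot element 1/4.
Pivot on row 2; the z-row RHS becomes 12 − (-1)·6 = 18.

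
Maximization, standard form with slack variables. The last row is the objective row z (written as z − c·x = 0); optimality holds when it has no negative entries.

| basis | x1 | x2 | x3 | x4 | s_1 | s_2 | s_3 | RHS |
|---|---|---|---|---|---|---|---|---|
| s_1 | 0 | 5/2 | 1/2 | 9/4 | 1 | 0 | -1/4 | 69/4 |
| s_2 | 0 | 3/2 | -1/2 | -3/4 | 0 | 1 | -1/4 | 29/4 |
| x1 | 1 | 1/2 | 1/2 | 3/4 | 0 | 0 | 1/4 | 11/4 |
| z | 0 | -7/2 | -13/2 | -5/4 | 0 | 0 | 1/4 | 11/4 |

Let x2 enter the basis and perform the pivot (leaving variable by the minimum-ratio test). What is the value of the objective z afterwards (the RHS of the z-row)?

59/3

Ratio test on column x2 — row 1: (69/4)/(5/2) = 69/10; row 2: (29/4)/(3/2) = 29/6; row 3: (11/4)/(1/2) = 11/2. Minimum is 29/6 at row 2 (s_2 leaves); pivot element 3/2.
Pivot on row 2; the z-row RHS becomes 11/4 − (-7/2)·(29/6) = 59/3.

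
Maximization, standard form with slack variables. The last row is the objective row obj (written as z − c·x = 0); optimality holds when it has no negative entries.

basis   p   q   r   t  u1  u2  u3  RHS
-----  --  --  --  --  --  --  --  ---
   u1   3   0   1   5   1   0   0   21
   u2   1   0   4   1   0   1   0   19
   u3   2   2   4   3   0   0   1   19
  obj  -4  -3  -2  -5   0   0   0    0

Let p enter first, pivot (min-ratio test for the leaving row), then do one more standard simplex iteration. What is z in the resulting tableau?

Ratio test on column p — row 1: 21/3 = 7; row 2: 19/1 = 19; row 3: 19/2 = 19/2. Minimum is 7 at row 1 (u1 leaves); pivot element 3.
Pivot on row 1; the obj-row RHS becomes 0 − (-4)·7 = 28.
Next entering variable (most negative obj-row entry -3): q.
Ratio test on column q — row 1: entry 0 ≤ 0; row 2: entry 0 ≤ 0; row 3: 5/2 = 5/2. Minimum is 5/2 at row 3 (u3 leaves); pivot element 2.
After the second pivot the obj-row RHS is 28 − (-3)·(5/2) = 71/2.

71/2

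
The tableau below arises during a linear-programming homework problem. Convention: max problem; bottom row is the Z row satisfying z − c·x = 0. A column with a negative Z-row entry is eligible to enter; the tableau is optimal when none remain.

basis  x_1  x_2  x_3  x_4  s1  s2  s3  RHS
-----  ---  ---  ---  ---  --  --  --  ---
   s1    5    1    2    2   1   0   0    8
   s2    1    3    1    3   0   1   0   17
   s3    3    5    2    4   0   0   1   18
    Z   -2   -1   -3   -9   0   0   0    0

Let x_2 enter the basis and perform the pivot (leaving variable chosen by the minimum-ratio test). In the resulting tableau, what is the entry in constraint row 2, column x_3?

Ratio test on column x_2 — row 1: 8/1 = 8; row 2: 17/3 = 17/3; row 3: 18/5 = 18/5. Minimum is 18/5 at row 3 (s3 leaves); pivot element 5.
Divide row 3 by 5; eliminate column x_2 from the other rows.
Row 2 update in column x_3: 1 − 3·(2/5) = -1/5.

-1/5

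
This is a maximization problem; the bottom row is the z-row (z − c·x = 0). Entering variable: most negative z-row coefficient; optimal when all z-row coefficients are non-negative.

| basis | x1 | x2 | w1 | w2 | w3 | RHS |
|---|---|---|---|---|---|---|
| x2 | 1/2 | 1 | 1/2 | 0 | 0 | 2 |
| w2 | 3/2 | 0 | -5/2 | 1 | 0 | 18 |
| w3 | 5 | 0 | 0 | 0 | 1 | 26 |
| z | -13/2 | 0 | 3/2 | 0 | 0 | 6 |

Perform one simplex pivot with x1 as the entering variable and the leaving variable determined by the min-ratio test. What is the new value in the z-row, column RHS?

32

Ratio test on column x1 — row 1: 2/(1/2) = 4; row 2: 18/(3/2) = 12; row 3: 26/5 = 26/5. Minimum is 4 at row 1 (x2 leaves); pivot element 1/2.
Divide row 1 by 1/2; eliminate column x1 from the other rows.
z-row update in column RHS: 6 − (-13/2)·4 = 32.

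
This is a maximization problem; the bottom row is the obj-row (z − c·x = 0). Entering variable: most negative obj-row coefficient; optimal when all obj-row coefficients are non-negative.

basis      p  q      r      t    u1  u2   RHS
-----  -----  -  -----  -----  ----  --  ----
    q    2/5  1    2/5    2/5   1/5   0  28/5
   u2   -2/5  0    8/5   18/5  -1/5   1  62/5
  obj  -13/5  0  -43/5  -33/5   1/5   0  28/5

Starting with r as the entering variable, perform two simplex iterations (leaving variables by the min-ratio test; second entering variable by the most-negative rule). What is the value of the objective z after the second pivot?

Ratio test on column r — row 1: (28/5)/(2/5) = 14; row 2: (62/5)/(8/5) = 31/4. Minimum is 31/4 at row 2 (u2 leaves); pivot element 8/5.
Pivot on row 2; the obj-row RHS becomes 28/5 − (-43/5)·(31/4) = 289/4.
Next entering variable (most negative obj-row entry -19/4): p.
Ratio test on column p — row 1: (5/2)/(1/2) = 5; row 2: entry -1/4 ≤ 0. Minimum is 5 at row 1 (q leaves); pivot element 1/2.
After the second pivot the obj-row RHS is 289/4 − (-19/4)·5 = 96.

96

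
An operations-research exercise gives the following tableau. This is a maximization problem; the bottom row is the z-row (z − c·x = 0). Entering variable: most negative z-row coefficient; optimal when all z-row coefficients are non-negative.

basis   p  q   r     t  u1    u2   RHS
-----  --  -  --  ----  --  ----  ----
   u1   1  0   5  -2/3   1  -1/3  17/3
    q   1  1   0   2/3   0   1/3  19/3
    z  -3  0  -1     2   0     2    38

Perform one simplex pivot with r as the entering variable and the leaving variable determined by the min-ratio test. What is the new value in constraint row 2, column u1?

Ratio test on column r — row 1: (17/3)/5 = 17/15; row 2: entry 0 ≤ 0. Minimum is 17/15 at row 1 (u1 leaves); pivot element 5.
Divide row 1 by 5; eliminate column r from the other rows.
Row 2 update in column u1: 0 − 0·(1/5) = 0.

0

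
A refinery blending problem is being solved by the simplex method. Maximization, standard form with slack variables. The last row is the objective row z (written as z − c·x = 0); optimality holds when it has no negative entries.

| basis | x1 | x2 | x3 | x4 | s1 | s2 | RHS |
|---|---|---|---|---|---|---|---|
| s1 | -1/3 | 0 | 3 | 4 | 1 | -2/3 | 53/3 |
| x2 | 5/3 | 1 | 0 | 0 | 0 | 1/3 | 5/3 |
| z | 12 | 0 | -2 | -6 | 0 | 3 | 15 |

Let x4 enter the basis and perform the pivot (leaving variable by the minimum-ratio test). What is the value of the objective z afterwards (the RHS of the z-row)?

83/2

Ratio test on column x4 — row 1: (53/3)/4 = 53/12; row 2: entry 0 ≤ 0. Minimum is 53/12 at row 1 (s1 leaves); pivot element 4.
Pivot on row 1; the z-row RHS becomes 15 − (-6)·(53/12) = 83/2.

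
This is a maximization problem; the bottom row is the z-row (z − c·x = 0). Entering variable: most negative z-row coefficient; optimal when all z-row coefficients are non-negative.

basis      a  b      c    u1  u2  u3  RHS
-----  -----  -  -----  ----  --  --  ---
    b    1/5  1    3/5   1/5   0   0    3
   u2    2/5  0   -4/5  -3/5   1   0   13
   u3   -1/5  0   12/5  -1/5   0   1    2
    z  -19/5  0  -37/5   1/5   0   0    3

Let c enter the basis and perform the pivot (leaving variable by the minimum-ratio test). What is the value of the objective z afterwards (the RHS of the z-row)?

55/6

Ratio test on column c — row 1: 3/(3/5) = 5; row 2: entry -4/5 ≤ 0; row 3: 2/(12/5) = 5/6. Minimum is 5/6 at row 3 (u3 leaves); pivot element 12/5.
Pivot on row 3; the z-row RHS becomes 3 − (-37/5)·(5/6) = 55/6.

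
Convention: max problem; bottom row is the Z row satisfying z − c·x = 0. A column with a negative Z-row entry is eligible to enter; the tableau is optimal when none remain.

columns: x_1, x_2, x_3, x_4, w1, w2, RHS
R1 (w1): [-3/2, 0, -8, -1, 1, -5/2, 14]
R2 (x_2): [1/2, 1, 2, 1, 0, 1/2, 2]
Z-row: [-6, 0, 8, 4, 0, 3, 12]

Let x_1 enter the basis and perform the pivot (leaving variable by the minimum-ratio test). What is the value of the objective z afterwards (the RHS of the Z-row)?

Ratio test on column x_1 — row 1: entry -3/2 ≤ 0; row 2: 2/(1/2) = 4. Minimum is 4 at row 2 (x_2 leaves); pivot element 1/2.
Pivot on row 2; the Z-row RHS becomes 12 − (-6)·4 = 36.

36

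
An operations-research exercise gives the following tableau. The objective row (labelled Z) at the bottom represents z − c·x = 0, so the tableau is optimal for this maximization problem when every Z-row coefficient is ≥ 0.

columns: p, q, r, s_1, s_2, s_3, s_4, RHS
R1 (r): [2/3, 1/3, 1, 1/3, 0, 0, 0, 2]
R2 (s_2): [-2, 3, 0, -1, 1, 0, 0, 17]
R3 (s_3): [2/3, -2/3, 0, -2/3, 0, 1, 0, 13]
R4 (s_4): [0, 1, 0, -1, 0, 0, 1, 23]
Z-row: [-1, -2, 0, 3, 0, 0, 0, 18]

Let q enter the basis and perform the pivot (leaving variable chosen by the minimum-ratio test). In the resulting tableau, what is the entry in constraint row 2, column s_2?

Ratio test on column q — row 1: 2/(1/3) = 6; row 2: 17/3 = 17/3; row 3: entry -2/3 ≤ 0; row 4: 23/1 = 23. Minimum is 17/3 at row 2 (s_2 leaves); pivot element 3.
Divide row 2 by 3; eliminate column q from the other rows.
In the new row 2, the s_2 entry is the old entry divided by the pivot: 1/3 = 1/3.

1/3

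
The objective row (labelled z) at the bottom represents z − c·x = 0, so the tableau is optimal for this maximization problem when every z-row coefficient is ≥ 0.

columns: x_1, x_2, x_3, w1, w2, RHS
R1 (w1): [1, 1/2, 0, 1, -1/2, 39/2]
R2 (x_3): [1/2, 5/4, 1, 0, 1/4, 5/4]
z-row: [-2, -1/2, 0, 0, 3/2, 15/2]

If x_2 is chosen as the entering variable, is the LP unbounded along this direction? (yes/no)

no

Column x_2 has positive entries in row(s) 1, 2, so the ratio test bounds it — not unbounded.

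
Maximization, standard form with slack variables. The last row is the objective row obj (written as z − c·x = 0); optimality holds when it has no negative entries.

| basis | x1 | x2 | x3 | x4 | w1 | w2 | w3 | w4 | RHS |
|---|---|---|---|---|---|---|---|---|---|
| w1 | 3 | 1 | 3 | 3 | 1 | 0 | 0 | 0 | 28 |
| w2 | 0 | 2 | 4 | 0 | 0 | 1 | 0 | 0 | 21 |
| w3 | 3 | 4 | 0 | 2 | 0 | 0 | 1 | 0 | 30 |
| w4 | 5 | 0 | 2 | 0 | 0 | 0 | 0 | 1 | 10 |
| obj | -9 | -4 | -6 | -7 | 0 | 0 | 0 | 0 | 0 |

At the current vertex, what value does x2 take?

x2 is not in the basis, so in the current basic feasible solution x2 = 0.

0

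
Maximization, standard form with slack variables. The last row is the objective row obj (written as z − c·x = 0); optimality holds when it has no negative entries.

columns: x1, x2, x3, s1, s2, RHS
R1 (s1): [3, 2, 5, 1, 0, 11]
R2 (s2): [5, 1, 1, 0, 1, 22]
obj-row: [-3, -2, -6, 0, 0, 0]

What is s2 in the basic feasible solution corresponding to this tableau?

22

s2 is basic (row 2); its value is the RHS of that row, 22.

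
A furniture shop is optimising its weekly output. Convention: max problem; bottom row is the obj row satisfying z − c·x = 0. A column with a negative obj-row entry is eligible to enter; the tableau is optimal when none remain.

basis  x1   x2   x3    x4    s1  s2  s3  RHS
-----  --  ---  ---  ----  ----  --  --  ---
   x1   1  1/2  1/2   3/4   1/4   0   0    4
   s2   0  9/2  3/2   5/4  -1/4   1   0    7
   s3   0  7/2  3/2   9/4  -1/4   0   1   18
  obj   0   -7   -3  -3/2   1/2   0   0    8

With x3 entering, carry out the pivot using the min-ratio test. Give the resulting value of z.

22

Ratio test on column x3 — row 1: 4/(1/2) = 8; row 2: 7/(3/2) = 14/3; row 3: 18/(3/2) = 12. Minimum is 14/3 at row 2 (s2 leaves); pivot element 3/2.
Pivot on row 2; the obj-row RHS becomes 8 − (-3)·(14/3) = 22.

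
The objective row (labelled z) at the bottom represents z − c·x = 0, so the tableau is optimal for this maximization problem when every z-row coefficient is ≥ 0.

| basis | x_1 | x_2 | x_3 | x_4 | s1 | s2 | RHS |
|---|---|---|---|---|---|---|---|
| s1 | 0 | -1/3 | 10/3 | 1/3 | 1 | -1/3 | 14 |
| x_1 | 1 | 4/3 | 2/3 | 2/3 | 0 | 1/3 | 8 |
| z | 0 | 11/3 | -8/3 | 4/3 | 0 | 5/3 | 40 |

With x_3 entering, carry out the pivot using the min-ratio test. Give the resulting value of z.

Ratio test on column x_3 — row 1: 14/(10/3) = 21/5; row 2: 8/(2/3) = 12. Minimum is 21/5 at row 1 (s1 leaves); pivot element 10/3.
Pivot on row 1; the z-row RHS becomes 40 − (-8/3)·(21/5) = 256/5.

256/5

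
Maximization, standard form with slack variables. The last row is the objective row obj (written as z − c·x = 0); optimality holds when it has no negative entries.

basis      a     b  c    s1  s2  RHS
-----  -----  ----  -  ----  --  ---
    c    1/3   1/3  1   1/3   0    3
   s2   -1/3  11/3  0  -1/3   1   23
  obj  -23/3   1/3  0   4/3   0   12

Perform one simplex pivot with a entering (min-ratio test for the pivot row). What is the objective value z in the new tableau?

Ratio test on column a — row 1: 3/(1/3) = 9; row 2: entry -1/3 ≤ 0. Minimum is 9 at row 1 (c leaves); pivot element 1/3.
Pivot on row 1; the obj-row RHS becomes 12 − (-23/3)·9 = 81.

81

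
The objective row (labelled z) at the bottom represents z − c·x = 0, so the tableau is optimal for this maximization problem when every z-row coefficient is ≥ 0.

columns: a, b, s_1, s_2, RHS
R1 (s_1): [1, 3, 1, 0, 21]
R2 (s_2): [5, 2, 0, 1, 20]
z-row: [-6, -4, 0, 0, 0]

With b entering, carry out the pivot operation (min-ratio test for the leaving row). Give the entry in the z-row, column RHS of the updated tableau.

28

Ratio test on column b — row 1: 21/3 = 7; row 2: 20/2 = 10. Minimum is 7 at row 1 (s_1 leaves); pivot element 3.
Divide row 1 by 3; eliminate column b from the other rows.
z-row update in column RHS: 0 − (-4)·7 = 28.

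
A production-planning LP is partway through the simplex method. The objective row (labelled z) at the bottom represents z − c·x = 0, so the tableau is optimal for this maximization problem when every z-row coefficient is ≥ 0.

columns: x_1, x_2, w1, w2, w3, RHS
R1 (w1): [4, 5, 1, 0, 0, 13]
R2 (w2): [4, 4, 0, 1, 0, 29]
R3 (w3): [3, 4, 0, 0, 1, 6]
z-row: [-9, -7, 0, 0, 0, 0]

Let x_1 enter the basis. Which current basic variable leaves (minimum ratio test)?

Column x_1 entries and ratios — w1: 13/4 = 13/4; w2: 29/4 = 29/4; w3: 6/3 = 2.
Smallest ratio is 2 in the row of w3, so w3 leaves.

w3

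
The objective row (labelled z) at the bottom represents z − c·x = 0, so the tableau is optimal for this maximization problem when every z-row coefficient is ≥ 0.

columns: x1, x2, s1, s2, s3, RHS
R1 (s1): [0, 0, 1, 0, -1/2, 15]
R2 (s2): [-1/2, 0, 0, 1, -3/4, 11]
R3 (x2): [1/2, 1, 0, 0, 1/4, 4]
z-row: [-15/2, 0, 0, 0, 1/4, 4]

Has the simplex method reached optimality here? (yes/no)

no

The z-row has a negative entry -15/2 in column x1, so it is not optimal.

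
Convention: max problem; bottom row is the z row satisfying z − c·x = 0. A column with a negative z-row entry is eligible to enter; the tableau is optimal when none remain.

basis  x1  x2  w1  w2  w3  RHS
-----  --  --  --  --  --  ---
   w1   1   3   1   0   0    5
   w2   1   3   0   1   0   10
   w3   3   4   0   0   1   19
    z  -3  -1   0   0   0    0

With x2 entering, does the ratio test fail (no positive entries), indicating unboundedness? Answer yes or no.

no

Column x2 has positive entries in row(s) 1, 2, 3, so the ratio test bounds it — not unbounded.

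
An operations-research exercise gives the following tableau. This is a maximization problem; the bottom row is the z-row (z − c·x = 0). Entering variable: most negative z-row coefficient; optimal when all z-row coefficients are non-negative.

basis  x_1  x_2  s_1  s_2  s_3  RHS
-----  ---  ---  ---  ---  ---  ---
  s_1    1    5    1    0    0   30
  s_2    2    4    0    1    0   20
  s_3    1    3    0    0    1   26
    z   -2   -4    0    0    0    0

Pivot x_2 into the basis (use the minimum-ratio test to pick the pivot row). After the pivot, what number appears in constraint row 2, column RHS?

5

Ratio test on column x_2 — row 1: 30/5 = 6; row 2: 20/4 = 5; row 3: 26/3 = 26/3. Minimum is 5 at row 2 (s_2 leaves); pivot element 4.
Divide row 2 by 4; eliminate column x_2 from the other rows.
In the new row 2, the RHS entry is the old entry divided by the pivot: 20/4 = 5.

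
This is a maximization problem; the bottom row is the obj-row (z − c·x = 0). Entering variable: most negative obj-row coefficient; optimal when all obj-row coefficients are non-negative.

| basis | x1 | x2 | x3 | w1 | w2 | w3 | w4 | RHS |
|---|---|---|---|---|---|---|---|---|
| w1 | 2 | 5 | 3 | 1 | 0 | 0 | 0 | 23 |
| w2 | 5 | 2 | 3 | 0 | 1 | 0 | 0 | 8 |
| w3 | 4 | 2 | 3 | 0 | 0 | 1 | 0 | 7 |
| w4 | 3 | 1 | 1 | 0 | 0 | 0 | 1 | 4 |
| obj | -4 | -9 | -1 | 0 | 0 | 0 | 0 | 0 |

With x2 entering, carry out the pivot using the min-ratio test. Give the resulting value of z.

63/2

Ratio test on column x2 — row 1: 23/5 = 23/5; row 2: 8/2 = 4; row 3: 7/2 = 7/2; row 4: 4/1 = 4. Minimum is 7/2 at row 3 (w3 leaves); pivot element 2.
Pivot on row 3; the obj-row RHS becomes 0 − (-9)·(7/2) = 63/2.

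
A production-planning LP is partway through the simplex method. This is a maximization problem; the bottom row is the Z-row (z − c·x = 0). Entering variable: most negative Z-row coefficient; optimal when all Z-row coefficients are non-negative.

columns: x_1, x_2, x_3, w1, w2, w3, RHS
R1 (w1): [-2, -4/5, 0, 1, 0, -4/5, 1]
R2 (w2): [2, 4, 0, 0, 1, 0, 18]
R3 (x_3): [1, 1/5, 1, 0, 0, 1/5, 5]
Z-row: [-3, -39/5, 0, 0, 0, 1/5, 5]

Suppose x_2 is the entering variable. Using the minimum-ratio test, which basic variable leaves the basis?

w2

Column x_2 entries and ratios — w1: -4/5 ≤ 0, skip; w2: 18/4 = 9/2; x_3: 5/(1/5) = 25.
Smallest ratio is 9/2 in the row of w2, so w2 leaves.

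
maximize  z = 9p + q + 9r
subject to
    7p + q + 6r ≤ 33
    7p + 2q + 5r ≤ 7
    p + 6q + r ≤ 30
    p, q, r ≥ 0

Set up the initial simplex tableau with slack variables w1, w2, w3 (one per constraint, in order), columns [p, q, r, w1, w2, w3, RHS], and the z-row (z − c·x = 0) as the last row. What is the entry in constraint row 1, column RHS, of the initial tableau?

33

The RHS of constraint 1 is b_1 = 33.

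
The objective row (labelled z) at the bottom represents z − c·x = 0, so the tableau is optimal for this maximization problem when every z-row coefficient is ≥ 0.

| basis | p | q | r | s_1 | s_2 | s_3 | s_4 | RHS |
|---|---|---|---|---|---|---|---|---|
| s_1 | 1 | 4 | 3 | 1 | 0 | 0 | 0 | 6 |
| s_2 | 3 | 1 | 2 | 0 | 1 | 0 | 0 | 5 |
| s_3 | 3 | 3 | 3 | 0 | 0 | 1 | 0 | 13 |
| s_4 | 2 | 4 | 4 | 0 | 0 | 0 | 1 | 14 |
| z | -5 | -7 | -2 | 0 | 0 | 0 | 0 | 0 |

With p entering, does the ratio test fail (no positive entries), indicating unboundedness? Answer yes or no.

Column p has positive entries in row(s) 1, 2, 3, 4, so the ratio test bounds it — not unbounded.

no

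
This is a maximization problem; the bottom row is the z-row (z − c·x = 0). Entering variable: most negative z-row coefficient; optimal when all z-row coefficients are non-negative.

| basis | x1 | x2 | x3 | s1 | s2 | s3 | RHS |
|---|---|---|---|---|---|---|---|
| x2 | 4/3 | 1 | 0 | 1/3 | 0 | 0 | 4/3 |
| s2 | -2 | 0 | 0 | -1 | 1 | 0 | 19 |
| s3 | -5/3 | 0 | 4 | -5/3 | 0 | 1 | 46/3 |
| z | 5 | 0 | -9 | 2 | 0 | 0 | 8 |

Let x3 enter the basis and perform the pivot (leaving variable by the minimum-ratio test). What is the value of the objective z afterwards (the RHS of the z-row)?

Ratio test on column x3 — row 1: entry 0 ≤ 0; row 2: entry 0 ≤ 0; row 3: (46/3)/4 = 23/6. Minimum is 23/6 at row 3 (s3 leaves); pivot element 4.
Pivot on row 3; the z-row RHS becomes 8 − (-9)·(23/6) = 85/2.

85/2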